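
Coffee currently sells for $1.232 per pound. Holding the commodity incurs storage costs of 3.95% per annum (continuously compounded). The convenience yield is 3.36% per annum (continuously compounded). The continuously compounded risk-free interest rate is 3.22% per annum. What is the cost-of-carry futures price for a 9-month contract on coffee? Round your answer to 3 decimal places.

Net carry = r + u − y = 0.0322 + 0.0395 − 0.0336 = 0.0381
F = S·e^((r+u−y)T) = 1.232 · e^(0.0381 × 9/12) = 1.232 · e^0.028575
= 1.232 × 1.028987 = $1.268 per pound

$1.268 per pound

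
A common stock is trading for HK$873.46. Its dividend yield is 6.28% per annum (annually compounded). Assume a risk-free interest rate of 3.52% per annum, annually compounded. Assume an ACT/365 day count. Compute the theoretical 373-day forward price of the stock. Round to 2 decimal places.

HK$850.29

F = S · (1+r)^T / (1+q)^T
= 873.46 × 1.035985 / 1.064220 = 873.46 × 0.973469
F = HK$850.29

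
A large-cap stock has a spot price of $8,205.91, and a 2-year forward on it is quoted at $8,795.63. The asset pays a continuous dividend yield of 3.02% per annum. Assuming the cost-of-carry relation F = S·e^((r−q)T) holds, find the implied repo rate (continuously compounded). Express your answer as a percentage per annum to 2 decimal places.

From F = S·e^((r−q)T): (r − q) = ln(F/S)/T
ln(8795.63/8205.91) = ln(1.071865) = 0.069400
(r − q) = 0.069400 / (2) = 0.034700
r = ln(F/S)/T + q = 0.034700 + 0.0302 = 0.064900
r = 6.49%

6.49%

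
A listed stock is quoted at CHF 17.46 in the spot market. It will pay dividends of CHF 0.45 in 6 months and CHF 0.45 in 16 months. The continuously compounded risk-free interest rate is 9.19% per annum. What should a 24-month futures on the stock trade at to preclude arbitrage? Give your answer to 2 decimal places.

PV(dividends) I = 0.45·e^(−0.0919·6/12) + 0.45·e^(−0.0919·16/12)
I = 0.4298 + 0.3981 = 0.8279
F = (S − I)·e^(rT) = (17.46 − 0.8279) · e^(0.0919·24/12)
= 16.6321 · e^0.183800 = 16.6321 × 1.201775 = CHF 19.99

CHF 19.99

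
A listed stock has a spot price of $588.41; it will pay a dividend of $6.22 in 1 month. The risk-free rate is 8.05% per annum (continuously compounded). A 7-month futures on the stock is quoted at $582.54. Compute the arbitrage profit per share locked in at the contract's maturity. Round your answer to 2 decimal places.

$27.68 per share

PV(dividends) I = 6.22·e^(−0.0805·1/12) = 6.1784
Fair futures F* = (S − I)·e^(rT) = (588.41 − 6.1784)·e^0.046958 = 582.2316 × 1.048078 = 610.2241
Market $582.54 < fair 610.2241: forward underpriced → reverse cash-and-carry (short the stock, invest proceeds at r, pay the dividends, go long the forward).
Profit at T = |F_mkt − F*| = |582.54 − 610.2241| = $27.68 per share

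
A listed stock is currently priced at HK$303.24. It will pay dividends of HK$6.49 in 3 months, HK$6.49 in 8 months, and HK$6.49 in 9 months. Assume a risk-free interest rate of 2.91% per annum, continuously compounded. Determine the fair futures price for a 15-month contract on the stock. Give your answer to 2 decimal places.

PV(dividends) I = 6.49·e^(−0.0291·3/12) + 6.49·e^(−0.0291·8/12) + 6.49·e^(−0.0291·9/12)
I = 6.4430 + 6.3653 + 6.3499 = 19.1582
F = (S − I)·e^(rT) = (303.24 − 19.1582) · e^(0.0291·15/12)
= 284.0818 · e^0.036375 = 284.0818 × 1.037045 = HK$294.61

HK$294.61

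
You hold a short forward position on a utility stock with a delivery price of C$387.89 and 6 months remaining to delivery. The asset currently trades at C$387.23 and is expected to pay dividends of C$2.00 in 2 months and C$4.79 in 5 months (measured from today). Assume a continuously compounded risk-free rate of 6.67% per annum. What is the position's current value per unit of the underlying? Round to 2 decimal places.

-C$5.43

PV(remaining dividends) I = 2.00·e^(−0.0667·2/12) + 4.79·e^(−0.0667·5/12) = 6.6366
Current forward F = (S − I)·e^(rT) = (387.23 − 6.6366)·e^(0.0667·6/12) = 380.5934 × 1.033912 = 393.5001
Value (long) = (F − K)·e^(−rT) = (393.5001 − 387.89) × 0.967200 = 5.4261
Short position value = −(long value) = -C$5.43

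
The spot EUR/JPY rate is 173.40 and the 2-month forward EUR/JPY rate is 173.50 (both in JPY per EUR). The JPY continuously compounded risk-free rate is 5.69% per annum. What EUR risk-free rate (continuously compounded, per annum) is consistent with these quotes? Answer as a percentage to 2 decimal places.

5.34%

F = S·e^((r_JPY − r_EUR)T) ⇒ r_EUR = r_JPY − ln(F/S)/T
ln(173.50/173.40) = 0.000577; /(2/12) = 0.003462
r_EUR = 0.0569 − 0.003462 = 0.053438
r_EUR = 5.34%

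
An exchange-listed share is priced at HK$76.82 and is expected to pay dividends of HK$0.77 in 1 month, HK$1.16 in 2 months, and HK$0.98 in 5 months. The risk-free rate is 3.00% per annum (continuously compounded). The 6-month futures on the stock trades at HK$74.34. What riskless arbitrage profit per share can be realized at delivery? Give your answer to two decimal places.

PV(dividends) I = 0.77·e^(−0.0300·1/12) + 1.16·e^(−0.0300·2/12) + 0.98·e^(−0.0300·5/12) = 2.8901
Fair futures F* = (S − I)·e^(rT) = (76.82 − 2.8901)·e^0.015000 = 73.9299 × 1.015113 = 75.0472
Market HK$74.34 < fair 75.0472: forward underpriced → reverse cash-and-carry (short the stock, invest proceeds at r, pay the dividends, go long the forward).
Profit at T = |F_mkt − F*| = |74.34 − 75.0472| = HK$0.71 per share

HK$0.71 per share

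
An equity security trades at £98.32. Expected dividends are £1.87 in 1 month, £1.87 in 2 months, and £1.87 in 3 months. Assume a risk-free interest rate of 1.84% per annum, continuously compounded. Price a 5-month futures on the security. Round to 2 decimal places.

£93.44

PV(dividends) I = 1.87·e^(−0.0184·1/12) + 1.87·e^(−0.0184·2/12) + 1.87·e^(−0.0184·3/12)
I = 1.8671 + 1.8643 + 1.8614 = 5.5928
F = (S − I)·e^(rT) = (98.32 − 5.5928) · e^(0.0184·5/12)
= 92.7272 · e^0.007667 = 92.7272 × 1.007696 = £93.44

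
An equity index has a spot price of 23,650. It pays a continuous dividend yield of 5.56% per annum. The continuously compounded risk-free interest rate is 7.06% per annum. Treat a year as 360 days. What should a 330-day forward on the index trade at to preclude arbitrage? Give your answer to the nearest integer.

F = S·e^((r − q)T) = 23650 · e^((0.0706 − 0.0556) × 330/360)
= 23650 · e^0.013750 = 23650 × 1.013845
F = 23,977

23,977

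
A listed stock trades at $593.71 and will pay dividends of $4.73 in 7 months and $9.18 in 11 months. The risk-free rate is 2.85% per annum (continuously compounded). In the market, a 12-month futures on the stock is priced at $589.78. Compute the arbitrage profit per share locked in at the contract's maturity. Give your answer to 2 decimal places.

PV(dividends) I = 4.73·e^(−0.0285·7/12) + 9.18·e^(−0.0285·11/12) = 13.5953
Fair futures F* = (S − I)·e^(rT) = (593.71 − 13.5953)·e^0.028500 = 580.1147 × 1.028910 = 596.8858
Market $589.78 < fair 596.8858: forward underpriced → reverse cash-and-carry (short the stock, invest proceeds at r, pay the dividends, go long the forward).
Profit at T = |F_mkt − F*| = |589.78 − 596.8858| = $7.11 per share

$7.11 per share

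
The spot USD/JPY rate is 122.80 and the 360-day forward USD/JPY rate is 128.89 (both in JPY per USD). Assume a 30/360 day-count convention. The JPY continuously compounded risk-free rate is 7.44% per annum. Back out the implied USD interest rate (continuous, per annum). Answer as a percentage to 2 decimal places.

2.60%

F = S·e^((r_JPY − r_USD)T) ⇒ r_USD = r_JPY − ln(F/S)/T
ln(128.89/122.80) = 0.048402; /(360/360) = 0.048402
r_USD = 0.0744 − 0.048402 = 0.025998
r_USD = 2.60%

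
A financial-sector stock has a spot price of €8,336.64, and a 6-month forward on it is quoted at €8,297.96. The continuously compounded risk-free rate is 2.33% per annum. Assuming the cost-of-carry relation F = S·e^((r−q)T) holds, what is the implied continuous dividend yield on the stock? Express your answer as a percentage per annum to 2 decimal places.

3.26%

From F = S·e^((r−q)T): (r − q) = ln(F/S)/T
ln(8297.96/8336.64) = ln(0.995360) = -0.004651
(r − q) = -0.004651 / (6/12) = -0.009302
q = r − ln(F/S)/T = 0.0233 + 0.009302 = 0.032602
q = 3.26%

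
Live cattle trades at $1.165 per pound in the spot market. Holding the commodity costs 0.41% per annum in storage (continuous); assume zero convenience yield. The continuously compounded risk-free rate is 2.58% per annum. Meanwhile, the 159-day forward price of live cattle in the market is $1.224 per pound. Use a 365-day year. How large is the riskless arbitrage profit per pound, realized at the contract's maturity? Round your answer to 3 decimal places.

Fair forward: F* = S·e^(carry·T), with carry = (r + u) = 0.0258 + 0.0041 = 0.0299
F* = 1.165 · e^(0.0299 × 159/365) = 1.165 · e^0.013025 = 1.165 × 1.013110 = $1.1803
Market $1.224 > fair $1.1803: forward overpriced → cash-and-carry (buy spot, short the forward).
At maturity, profit = |F_mkt − F*| = |1.224 − 1.1803| = $0.044 per pound

$0.044 per pound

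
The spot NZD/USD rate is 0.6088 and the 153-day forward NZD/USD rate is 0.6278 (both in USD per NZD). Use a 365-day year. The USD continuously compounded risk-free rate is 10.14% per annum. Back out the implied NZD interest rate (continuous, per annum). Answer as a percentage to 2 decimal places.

2.81%

F = S·e^((r_USD − r_NZD)T) ⇒ r_NZD = r_USD − ln(F/S)/T
ln(0.6278/0.6088) = 0.030732; /(153/365) = 0.073315
r_NZD = 0.1014 − 0.073315 = 0.028085
r_NZD = 2.81%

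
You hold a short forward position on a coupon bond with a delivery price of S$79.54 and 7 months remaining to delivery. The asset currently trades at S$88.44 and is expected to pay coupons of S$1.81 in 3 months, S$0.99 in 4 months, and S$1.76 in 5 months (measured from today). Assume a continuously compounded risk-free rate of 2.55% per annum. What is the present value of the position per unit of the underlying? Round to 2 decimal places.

-S$5.55

PV(remaining coupons) I = 1.81·e^(−0.0255·3/12) + 0.99·e^(−0.0255·4/12) + 1.76·e^(−0.0255·5/12) = 4.5215
Current forward F = (S − I)·e^(rT) = (88.44 − 4.5215)·e^(0.0255·7/12) = 83.9185 × 1.014986 = 85.1761
Value (long) = (F − K)·e^(−rT) = (85.1761 − 79.54) × 0.985235 = 5.5529
Short position value = −(long value) = -S$5.55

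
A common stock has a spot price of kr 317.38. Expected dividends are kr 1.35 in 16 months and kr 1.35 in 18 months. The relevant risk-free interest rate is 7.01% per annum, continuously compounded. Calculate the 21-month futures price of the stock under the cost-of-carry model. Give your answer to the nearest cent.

PV(dividends) I = 1.35·e^(−0.0701·16/12) + 1.35·e^(−0.0701·18/12)
I = 1.2295 + 1.2153 = 2.4448
F = (S − I)·e^(rT) = (317.38 − 2.4448) · e^(0.0701·21/12)
= 314.9352 · e^0.122675 = 314.9352 × 1.130517 = kr 356.04

kr 356.04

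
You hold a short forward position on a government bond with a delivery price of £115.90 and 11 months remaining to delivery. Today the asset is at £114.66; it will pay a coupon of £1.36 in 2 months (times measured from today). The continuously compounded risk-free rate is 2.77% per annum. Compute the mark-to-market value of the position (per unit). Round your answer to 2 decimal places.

PV(remaining coupons) I = 1.36·e^(−0.0277·2/12) = 1.3537
Current forward F = (S − I)·e^(rT) = (114.66 − 1.3537)·e^(0.0277·11/12) = 113.3063 × 1.025717 = 116.2202
Value (long) = (F − K)·e^(−rT) = (116.2202 − 115.90) × 0.974928 = 0.3122
Short position value = −(long value) = -£0.31

-£0.31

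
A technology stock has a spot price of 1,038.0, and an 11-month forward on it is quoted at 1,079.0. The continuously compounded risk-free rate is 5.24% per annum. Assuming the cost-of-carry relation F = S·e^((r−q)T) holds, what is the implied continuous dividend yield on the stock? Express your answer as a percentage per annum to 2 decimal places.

From F = S·e^((r−q)T): (r − q) = ln(F/S)/T
ln(1079.0/1038.0) = ln(1.039499) = 0.038739
(r − q) = 0.038739 / (11/12) = 0.042261
q = r − ln(F/S)/T = 0.0524 − 0.042261 = 0.010139
q = 1.01%

1.01%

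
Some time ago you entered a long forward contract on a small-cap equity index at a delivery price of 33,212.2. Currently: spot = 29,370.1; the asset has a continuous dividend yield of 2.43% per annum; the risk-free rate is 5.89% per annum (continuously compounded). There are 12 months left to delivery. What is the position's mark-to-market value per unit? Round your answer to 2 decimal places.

Current fair forward for the remaining 12 months: F = S·e^((r − q)·T), (r − q) = 0.0589 − 0.0243 = 0.0346
F = 29370.1 · e^(0.0346 × 12/12) = 29370.1 × 1.03520554 = 30404.0902
Value of long forward = (F − K)·e^(−rT) = (30404.0902 − 33212.2) · e^(−0.0589·12/12)
= -2808.1098 × 0.94280104 = -2647.49

-2647.49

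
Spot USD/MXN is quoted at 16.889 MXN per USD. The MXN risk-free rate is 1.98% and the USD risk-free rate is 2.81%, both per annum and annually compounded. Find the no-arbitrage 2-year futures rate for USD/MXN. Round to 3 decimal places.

By covered interest parity, F = S · (1+r_MXN)^T / (1+r_USD)^T
= 16.889 × 1.039992 / 1.056990 = 16.889 × 0.983918
F = 16.617 MXN per USD

16.617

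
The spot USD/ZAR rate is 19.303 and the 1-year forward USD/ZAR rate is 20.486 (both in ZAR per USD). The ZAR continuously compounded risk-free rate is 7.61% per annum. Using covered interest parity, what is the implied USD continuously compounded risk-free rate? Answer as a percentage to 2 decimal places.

1.66%

F = S·e^((r_ZAR − r_USD)T) ⇒ r_USD = r_ZAR − ln(F/S)/T
ln(20.486/19.303) = 0.059481; /(1) = 0.059481
r_USD = 0.0761 − 0.059481 = 0.016619
r_USD = 1.66%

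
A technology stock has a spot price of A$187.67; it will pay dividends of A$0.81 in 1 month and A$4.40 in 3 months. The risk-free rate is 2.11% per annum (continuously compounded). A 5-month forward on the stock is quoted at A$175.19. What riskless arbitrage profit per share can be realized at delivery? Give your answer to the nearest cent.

PV(dividends) I = 0.81·e^(−0.0211·1/12) + 4.40·e^(−0.0211·3/12) = 5.1854
Fair forward F* = (S − I)·e^(rT) = (187.67 − 5.1854)·e^0.008792 = 182.4846 × 1.008831 = 184.0961
Market A$175.19 < fair 184.0961: forward underpriced → reverse cash-and-carry (short the stock, invest proceeds at r, pay the dividends, go long the forward).
Profit at T = |F_mkt − F*| = |175.19 − 184.0961| = A$8.91 per share

A$8.91 per share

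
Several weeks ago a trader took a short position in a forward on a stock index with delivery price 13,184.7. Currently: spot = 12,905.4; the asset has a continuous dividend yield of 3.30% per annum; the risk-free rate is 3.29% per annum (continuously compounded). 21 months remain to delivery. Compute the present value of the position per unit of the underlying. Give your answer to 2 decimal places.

265.81

Current fair forward for the remaining 21 months: F = S·e^((r − q)·T), (r − q) = 0.0329 − 0.0330 = -0.0001
F = 12905.4 · e^(-0.0001 × 21/12) = 12905.4 × 0.99982502 = 12903.1418
Value of long forward = (F − K)·e^(−rT) = (12903.1418 − 13184.7) · e^(−0.0329·21/12)
= -281.5582 × 0.94405108 = -265.81
Short position value = −(long value) = 265.81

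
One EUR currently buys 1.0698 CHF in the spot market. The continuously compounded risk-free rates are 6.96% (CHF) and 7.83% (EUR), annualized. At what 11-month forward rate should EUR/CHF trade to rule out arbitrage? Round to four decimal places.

F = S·e^((r_CHF − r_EUR)T) = 1.0698 · e^((0.0696 − 0.0783) × 11/12)
= 1.0698 · e^-0.007975 = 1.0698 × 0.992057
F = 1.0613 CHF per EUR

1.0613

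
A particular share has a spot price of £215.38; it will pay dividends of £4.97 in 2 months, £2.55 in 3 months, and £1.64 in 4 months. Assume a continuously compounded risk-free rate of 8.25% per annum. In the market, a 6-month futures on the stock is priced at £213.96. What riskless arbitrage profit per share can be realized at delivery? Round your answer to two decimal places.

£1.12 per share

PV(dividends) I = 4.97·e^(−0.0825·2/12) + 2.55·e^(−0.0825·3/12) + 1.64·e^(−0.0825·4/12) = 8.9956
Fair futures F* = (S − I)·e^(rT) = (215.38 − 8.9956)·e^0.041250 = 206.3844 × 1.042113 = 215.0759
Market £213.96 < fair 215.0759: forward underpriced → reverse cash-and-carry (short the stock, invest proceeds at r, pay the dividends, go long the forward).
Profit at T = |F_mkt − F*| = |213.96 − 215.0759| = £1.12 per share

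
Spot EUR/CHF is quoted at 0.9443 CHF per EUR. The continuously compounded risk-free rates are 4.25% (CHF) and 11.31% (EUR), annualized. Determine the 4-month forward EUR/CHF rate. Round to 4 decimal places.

F = S·e^((r_CHF − r_EUR)T) = 0.9443 · e^((0.0425 − 0.1131) × 4/12)
= 0.9443 · e^-0.023533 = 0.9443 × 0.976742
F = 0.9223 CHF per EUR

0.9223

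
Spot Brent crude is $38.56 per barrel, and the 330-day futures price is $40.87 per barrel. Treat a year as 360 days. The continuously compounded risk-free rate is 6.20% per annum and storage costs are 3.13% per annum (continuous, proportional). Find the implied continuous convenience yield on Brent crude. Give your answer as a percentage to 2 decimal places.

F = S·e^((r+u−y)T) ⇒ (r+u−y) = ln(F/S)/T
ln(40.87/38.56) = 0.058181; /T ⇒ 0.063470
y = r + u − ln(F/S)/T = 0.0620 + 0.0313 − 0.063470 = 0.029830
y = 2.98%

2.98%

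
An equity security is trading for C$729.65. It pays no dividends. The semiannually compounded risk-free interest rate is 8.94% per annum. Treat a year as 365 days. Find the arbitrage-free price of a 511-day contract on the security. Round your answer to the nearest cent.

F = S · (1+r/2)^(2T)
= 729.65 × 1.130255
F = C$824.69

C$824.69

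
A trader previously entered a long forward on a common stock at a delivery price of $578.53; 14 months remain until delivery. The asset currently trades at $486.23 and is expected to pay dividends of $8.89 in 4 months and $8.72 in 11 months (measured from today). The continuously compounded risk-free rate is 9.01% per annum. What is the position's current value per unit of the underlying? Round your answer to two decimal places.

PV(remaining dividends) I = 8.89·e^(−0.0901·4/12) + 8.72·e^(−0.0901·11/12) = 16.6557
Current forward F = (S − I)·e^(rT) = (486.23 − 16.6557)·e^(0.0901·14/12) = 469.5743 × 1.110840 = 521.6219
Value (long) = (F − K)·e^(−rT) = (521.6219 − 578.53) × 0.900219 = -51.2298
Value = -$51.23

-$51.23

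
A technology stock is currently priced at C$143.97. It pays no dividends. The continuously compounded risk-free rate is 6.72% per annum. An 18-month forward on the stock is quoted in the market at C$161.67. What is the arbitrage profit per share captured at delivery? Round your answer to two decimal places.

C$2.43 per share

Fair forward: F* = S·e^(carry·T), with carry = r = 0.0672
F* = 143.97 · e^(0.0672 × 18/12) = 143.97 · e^0.100800 = 143.97 × 1.106055 = C$159.2387
Market C$161.67 > fair C$159.2387: forward overpriced → cash-and-carry (buy spot, short the forward).
At maturity, profit = |F_mkt − F*| = |161.67 − 159.2387| = C$2.43 per share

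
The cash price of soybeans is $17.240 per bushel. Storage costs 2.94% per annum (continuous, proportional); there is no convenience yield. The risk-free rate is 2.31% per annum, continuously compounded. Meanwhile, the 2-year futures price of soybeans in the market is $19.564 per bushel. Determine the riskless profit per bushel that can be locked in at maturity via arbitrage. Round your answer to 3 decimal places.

Fair futures: F* = S·e^(carry·T), with carry = (r + u) = 0.0231 + 0.0294 = 0.0525
F* = 17.240 · e^(0.0525 × 2) = 17.240 · e^0.105000 = 17.240 × 1.110711 = $19.1487
Market $19.564 > fair $19.1487: forward overpriced → cash-and-carry (buy spot, short the forward).
At maturity, profit = |F_mkt − F*| = |19.564 − 19.1487| = $0.415 per bushel

$0.415 per bushel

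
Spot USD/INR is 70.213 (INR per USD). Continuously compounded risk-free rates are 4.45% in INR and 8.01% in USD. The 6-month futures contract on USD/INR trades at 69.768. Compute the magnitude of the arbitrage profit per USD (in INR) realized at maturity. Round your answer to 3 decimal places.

Fair futures: F* = S·e^(carry·T), with carry = (r_INR − r_USD) = 0.0445 − 0.0801 = -0.0356
F* = 70.213 · e^(-0.0356 × 6/12) = 70.213 · e^-0.017800 = 70.213 × 0.982357 = 68.9742
Market 69.768 > fair 68.9742: forward overpriced → cash-and-carry (buy spot, short the forward).
At maturity, profit = |F_mkt − F*| = |69.768 − 68.9742| = 0.794 per USD (in INR)

0.794 per USD (in INR)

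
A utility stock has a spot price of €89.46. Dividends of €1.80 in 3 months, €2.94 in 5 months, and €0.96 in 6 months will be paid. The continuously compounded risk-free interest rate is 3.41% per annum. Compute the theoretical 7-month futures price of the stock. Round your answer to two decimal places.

€85.52

PV(dividends) I = 1.80·e^(−0.0341·3/12) + 2.94·e^(−0.0341·5/12) + 0.96·e^(−0.0341·6/12)
I = 1.7847 + 2.8985 + 0.9438 = 5.6270
F = (S − I)·e^(rT) = (89.46 − 5.6270) · e^(0.0341·7/12)
= 83.8330 · e^0.019892 = 83.8330 × 1.020091 = €85.52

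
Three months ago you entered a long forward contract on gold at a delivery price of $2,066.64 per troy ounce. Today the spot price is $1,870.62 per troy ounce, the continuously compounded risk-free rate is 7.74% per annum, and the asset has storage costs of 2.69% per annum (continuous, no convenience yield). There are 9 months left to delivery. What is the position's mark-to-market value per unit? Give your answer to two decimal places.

Current fair forward for the remaining 9 months: F = S·e^((r + u)·T), (r + u) = 0.0774 + 0.0269 = 0.1043
F = 1870.62 · e^(0.1043 × 9/12) = 1870.62 × 1.08136594 = 2022.8248
Value of long forward = (F − K)·e^(−rT) = (2022.8248 − 2066.64) · e^(−0.0774·9/12)
= -43.8152 × 0.94360277 = -41.34

-$41.34 per troy ounce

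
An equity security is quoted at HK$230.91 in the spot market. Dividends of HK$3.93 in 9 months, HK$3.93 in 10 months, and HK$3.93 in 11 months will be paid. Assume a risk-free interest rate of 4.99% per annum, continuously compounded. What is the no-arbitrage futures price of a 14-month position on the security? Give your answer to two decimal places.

PV(dividends) I = 3.93·e^(−0.0499·9/12) + 3.93·e^(−0.0499·10/12) + 3.93·e^(−0.0499·11/12)
I = 3.7856 + 3.7699 + 3.7543 = 11.3098
F = (S − I)·e^(rT) = (230.91 − 11.3098) · e^(0.0499·14/12)
= 219.6002 · e^0.058217 = 219.6002 × 1.059945 = HK$232.76

HK$232.76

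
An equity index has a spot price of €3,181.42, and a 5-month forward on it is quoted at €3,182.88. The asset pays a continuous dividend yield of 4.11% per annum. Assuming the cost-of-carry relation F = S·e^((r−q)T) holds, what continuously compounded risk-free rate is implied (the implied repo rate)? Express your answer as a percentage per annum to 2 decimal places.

From F = S·e^((r−q)T): (r − q) = ln(F/S)/T
ln(3182.88/3181.42) = ln(1.000459) = 0.000459
(r − q) = 0.000459 / (5/12) = 0.001102
r = ln(F/S)/T + q = 0.001102 + 0.0411 = 0.042202
r = 4.22%

4.22%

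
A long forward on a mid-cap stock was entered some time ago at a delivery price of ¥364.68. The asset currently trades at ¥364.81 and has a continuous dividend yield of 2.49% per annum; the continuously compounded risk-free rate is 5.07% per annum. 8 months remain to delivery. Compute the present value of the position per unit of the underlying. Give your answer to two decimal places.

¥6.24

Current fair forward for the remaining 8 months: F = S·e^((r − q)·T), (r − q) = 0.0507 − 0.0249 = 0.0258
F = 364.81 · e^(0.0258 × 8/12) = 364.81 × 1.017349 = 371.1391
Value of long forward = (F − K)·e^(−rT) = (371.1391 − 364.68) · e^(−0.0507·8/12)
= 6.4591 × 0.966765 = 6.24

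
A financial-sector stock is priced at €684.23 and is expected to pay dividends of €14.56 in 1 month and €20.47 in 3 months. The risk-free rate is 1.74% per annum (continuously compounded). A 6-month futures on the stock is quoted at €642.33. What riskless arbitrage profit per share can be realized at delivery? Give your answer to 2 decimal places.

PV(dividends) I = 14.56·e^(−0.0174·1/12) + 20.47·e^(−0.0174·3/12) = 34.9201
Fair futures F* = (S − I)·e^(rT) = (684.23 − 34.9201)·e^0.008700 = 649.3099 × 1.008738 = 654.9836
Market €642.33 < fair 654.9836: forward underpriced → reverse cash-and-carry (short the stock, invest proceeds at r, pay the dividends, go long the forward).
Profit at T = |F_mkt − F*| = |642.33 − 654.9836| = €12.65 per share

€12.65 per share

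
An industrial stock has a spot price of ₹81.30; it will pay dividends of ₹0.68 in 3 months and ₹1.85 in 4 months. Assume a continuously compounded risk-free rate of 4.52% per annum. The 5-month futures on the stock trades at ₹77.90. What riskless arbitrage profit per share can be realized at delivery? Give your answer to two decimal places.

₹2.40 per share

PV(dividends) I = 0.68·e^(−0.0452·3/12) + 1.85·e^(−0.0452·4/12) = 2.4947
Fair futures F* = (S − I)·e^(rT) = (81.30 − 2.4947)·e^0.018833 = 78.8053 × 1.019011 = 80.3035
Market ₹77.90 < fair 80.3035: forward underpriced → reverse cash-and-carry (short the stock, invest proceeds at r, pay the dividends, go long the forward).
Profit at T = |F_mkt − F*| = |77.90 − 80.3035| = ₹2.40 per share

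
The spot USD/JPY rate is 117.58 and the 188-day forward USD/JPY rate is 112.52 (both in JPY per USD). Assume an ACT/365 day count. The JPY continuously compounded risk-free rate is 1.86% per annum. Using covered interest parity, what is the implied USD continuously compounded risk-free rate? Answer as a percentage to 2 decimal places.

10.40%

F = S·e^((r_JPY − r_USD)T) ⇒ r_USD = r_JPY − ln(F/S)/T
ln(112.52/117.58) = -0.043988; /(188/365) = -0.085402
r_USD = 0.0186 + 0.085402 = 0.104002
r_USD = 10.40%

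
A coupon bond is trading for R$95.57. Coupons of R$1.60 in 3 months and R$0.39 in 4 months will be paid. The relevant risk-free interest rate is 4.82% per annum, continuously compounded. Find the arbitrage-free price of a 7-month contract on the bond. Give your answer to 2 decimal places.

PV(coupons) I = 1.60·e^(−0.0482·3/12) + 0.39·e^(−0.0482·4/12)
I = 1.5808 + 0.3838 = 1.9646
F = (S − I)·e^(rT) = (95.57 − 1.9646) · e^(0.0482·7/12)
= 93.6054 · e^0.028117 = 93.6054 × 1.028516 = R$96.27

R$96.27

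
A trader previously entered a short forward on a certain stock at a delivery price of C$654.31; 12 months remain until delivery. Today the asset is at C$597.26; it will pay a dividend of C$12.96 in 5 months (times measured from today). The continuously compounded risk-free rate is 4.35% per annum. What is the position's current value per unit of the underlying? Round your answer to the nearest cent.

PV(remaining dividends) I = 12.96·e^(−0.0435·5/12) = 12.7272
Current forward F = (S − I)·e^(rT) = (597.26 − 12.7272)·e^(0.0435·12/12) = 584.5328 × 1.044460 = 610.5211
Value (long) = (F − K)·e^(−rT) = (610.5211 − 654.31) × 0.957433 = -41.9249
Short position value = −(long value) = C$41.92

C$41.92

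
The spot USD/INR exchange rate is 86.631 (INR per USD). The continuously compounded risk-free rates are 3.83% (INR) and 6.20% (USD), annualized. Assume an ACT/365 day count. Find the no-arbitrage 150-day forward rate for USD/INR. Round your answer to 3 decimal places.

F = S·e^((r_INR − r_USD)T) = 86.631 · e^((0.0383 − 0.0620) × 150/365)
= 86.631 · e^-0.009740 = 86.631 × 0.990307
F = 85.791 INR per USD

85.791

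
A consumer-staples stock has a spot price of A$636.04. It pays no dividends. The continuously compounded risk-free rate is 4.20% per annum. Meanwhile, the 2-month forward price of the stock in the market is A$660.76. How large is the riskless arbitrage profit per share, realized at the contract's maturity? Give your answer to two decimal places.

Fair forward: F* = S·e^(carry·T), with carry = r = 0.0420
F* = 636.04 · e^(0.0420 × 2/12) = 636.04 · e^0.007000 = 636.04 × 1.007025 = A$640.5082
Market A$660.76 > fair A$640.5082: forward overpriced → cash-and-carry (buy spot, short the forward).
At maturity, profit = |F_mkt − F*| = |660.76 − 640.5082| = A$20.25 per share

A$20.25 per share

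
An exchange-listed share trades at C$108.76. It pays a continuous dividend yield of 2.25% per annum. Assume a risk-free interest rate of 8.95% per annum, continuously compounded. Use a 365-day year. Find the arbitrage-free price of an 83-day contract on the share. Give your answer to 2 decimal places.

C$110.43

F = S·e^((r − q)T) = 108.76 · e^((0.0895 − 0.0225) × 83/365)
= 108.76 · e^0.015236 = 108.76 × 1.015353
F = C$110.43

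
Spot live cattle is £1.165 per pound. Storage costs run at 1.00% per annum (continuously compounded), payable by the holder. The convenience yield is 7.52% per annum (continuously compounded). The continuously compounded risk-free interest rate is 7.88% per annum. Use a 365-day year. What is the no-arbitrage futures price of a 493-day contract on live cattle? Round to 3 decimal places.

£1.187 per pound

Net carry = r + u − y = 0.0788 + 0.0100 − 0.0752 = 0.0136
F = S·e^((r+u−y)T) = 1.165 · e^(0.0136 × 493/365) = 1.165 · e^0.018369
= 1.165 × 1.018539 = £1.187 per pound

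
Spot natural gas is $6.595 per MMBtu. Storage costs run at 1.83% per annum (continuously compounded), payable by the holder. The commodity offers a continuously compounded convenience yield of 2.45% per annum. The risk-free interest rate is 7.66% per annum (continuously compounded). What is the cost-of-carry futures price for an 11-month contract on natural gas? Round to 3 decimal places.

$7.035 per MMBtu

Net carry = r + u − y = 0.0766 + 0.0183 − 0.0245 = 0.0704
F = S·e^((r+u−y)T) = 6.595 · e^(0.0704 × 11/12) = 6.595 · e^0.064533
= 6.595 × 1.066661 = $7.035 per MMBtu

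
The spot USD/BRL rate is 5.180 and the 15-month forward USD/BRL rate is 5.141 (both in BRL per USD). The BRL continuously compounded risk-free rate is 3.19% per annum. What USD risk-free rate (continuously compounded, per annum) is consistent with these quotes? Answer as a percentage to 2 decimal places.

F = S·e^((r_BRL − r_USD)T) ⇒ r_USD = r_BRL − ln(F/S)/T
ln(5.141/5.180) = -0.007557; /(15/12) = -0.006046
r_USD = 0.0319 + 0.006046 = 0.037946
r_USD = 3.79%

3.79%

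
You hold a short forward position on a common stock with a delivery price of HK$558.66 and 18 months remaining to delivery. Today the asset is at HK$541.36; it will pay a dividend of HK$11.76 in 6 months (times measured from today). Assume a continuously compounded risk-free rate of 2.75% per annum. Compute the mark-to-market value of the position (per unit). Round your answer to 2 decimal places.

HK$6.32

PV(remaining dividends) I = 11.76·e^(−0.0275·6/12) = 11.5994
Current forward F = (S − I)·e^(rT) = (541.36 − 11.5994)·e^(0.0275·18/12) = 529.7606 × 1.042113 = 552.0704
Value (long) = (F − K)·e^(−rT) = (552.0704 − 558.66) × 0.959589 = -6.3233
Short position value = −(long value) = HK$6.32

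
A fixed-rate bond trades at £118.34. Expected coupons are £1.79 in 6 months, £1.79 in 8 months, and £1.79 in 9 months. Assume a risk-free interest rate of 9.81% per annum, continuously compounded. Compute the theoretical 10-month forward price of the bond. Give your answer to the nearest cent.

PV(coupons) I = 1.79·e^(−0.0981·6/12) + 1.79·e^(−0.0981·8/12) + 1.79·e^(−0.0981·9/12)
I = 1.7043 + 1.6767 + 1.6630 = 5.0440
F = (S − I)·e^(rT) = (118.34 − 5.0440) · e^(0.0981·10/12)
= 113.2960 · e^0.081750 = 113.2960 × 1.085184 = £122.95

£122.95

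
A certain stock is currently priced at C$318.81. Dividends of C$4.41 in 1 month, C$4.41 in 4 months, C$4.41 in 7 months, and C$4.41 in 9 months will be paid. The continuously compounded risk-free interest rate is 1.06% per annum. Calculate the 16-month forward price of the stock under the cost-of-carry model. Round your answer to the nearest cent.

PV(dividends) I = 4.41·e^(−0.0106·1/12) + 4.41·e^(−0.0106·4/12) + 4.41·e^(−0.0106·7/12) + 4.41·e^(−0.0106·9/12)
I = 4.4061 + 4.3944 + 4.3828 + 4.3751 = 17.5584
F = (S − I)·e^(rT) = (318.81 − 17.5584) · e^(0.0106·16/12)
= 301.2516 · e^0.014133 = 301.2516 × 1.014233 = C$305.54

C$305.54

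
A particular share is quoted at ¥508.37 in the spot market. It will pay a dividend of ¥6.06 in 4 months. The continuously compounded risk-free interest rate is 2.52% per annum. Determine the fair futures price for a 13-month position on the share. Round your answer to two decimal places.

¥516.26

PV(dividends) I = 6.06·e^(−0.0252·4/12)
I = 6.0093
F = (S − I)·e^(rT) = (508.37 − 6.0093) · e^(0.0252·13/12)
= 502.3607 · e^0.027300 = 502.3607 × 1.027676 = ¥516.26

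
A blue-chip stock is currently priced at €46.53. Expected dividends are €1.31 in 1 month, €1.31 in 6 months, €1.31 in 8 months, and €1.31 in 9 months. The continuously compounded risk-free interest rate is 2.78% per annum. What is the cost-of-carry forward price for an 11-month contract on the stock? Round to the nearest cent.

PV(dividends) I = 1.31·e^(−0.0278·1/12) + 1.31·e^(−0.0278·6/12) + 1.31·e^(−0.0278·8/12) + 1.31·e^(−0.0278·9/12)
I = 1.3070 + 1.2919 + 1.2859 + 1.2830 = 5.1678
F = (S − I)·e^(rT) = (46.53 − 5.1678) · e^(0.0278·11/12)
= 41.3622 · e^0.025483 = 41.3622 × 1.025810 = €42.43

€42.43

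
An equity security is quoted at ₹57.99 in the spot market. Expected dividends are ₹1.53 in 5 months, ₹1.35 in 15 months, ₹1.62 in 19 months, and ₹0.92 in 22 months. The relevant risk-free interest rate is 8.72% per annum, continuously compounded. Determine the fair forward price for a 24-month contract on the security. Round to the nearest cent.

₹63.23

PV(dividends) I = 1.53·e^(−0.0872·5/12) + 1.35·e^(−0.0872·15/12) + 1.62·e^(−0.0872·19/12) + 0.92·e^(−0.0872·22/12)
I = 1.4754 + 1.2106 + 1.4111 + 0.7841 = 4.8812
F = (S − I)·e^(rT) = (57.99 − 4.8812) · e^(0.0872·24/12)
= 53.1088 · e^0.174400 = 53.1088 × 1.190532 = ₹63.23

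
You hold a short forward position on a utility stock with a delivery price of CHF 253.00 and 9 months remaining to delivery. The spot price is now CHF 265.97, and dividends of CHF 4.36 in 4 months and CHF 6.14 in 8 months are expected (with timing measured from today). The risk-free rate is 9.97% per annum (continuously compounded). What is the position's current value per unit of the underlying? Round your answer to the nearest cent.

PV(remaining dividends) I = 4.36·e^(−0.0997·4/12) + 6.14·e^(−0.0997·8/12) = 9.9626
Current forward F = (S − I)·e^(rT) = (265.97 − 9.9626)·e^(0.0997·9/12) = 256.0074 × 1.077642 = 275.8843
Value (long) = (F − K)·e^(−rT) = (275.8843 − 253.00) × 0.927952 = 21.2355
Short position value = −(long value) = -CHF 21.24

-CHF 21.24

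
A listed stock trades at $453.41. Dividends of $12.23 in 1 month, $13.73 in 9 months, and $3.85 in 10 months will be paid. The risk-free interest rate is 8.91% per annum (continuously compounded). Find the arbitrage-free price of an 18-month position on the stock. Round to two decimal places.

PV(dividends) I = 12.23·e^(−0.0891·1/12) + 13.73·e^(−0.0891·9/12) + 3.85·e^(−0.0891·10/12)
I = 12.1395 + 12.8425 + 3.5745 = 28.5565
F = (S − I)·e^(rT) = (453.41 − 28.5565) · e^(0.0891·18/12)
= 424.8535 · e^0.133650 = 424.8535 × 1.142993 = $485.60

$485.60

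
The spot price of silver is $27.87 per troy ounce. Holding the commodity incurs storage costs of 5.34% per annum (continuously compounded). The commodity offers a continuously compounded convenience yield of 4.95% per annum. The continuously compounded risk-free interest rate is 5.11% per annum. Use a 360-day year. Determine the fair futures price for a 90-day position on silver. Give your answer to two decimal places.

Net carry = r + u − y = 0.0511 + 0.0534 − 0.0495 = 0.0550
F = S·e^((r+u−y)T) = 27.87 · e^(0.0550 × 90/360) = 27.87 · e^0.013750
= 27.87 × 1.013845 = $28.26 per troy ounce

$28.26 per troy ounce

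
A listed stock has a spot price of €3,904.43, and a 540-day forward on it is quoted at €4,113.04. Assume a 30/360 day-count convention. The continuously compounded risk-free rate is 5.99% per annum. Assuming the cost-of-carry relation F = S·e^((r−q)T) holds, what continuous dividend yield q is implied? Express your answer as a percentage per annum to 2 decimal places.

2.52%

From F = S·e^((r−q)T): (r − q) = ln(F/S)/T
ln(4113.04/3904.43) = ln(1.053429) = 0.052051
(r − q) = 0.052051 / (540/360) = 0.034701
q = r − ln(F/S)/T = 0.0599 − 0.034701 = 0.025199
q = 2.52%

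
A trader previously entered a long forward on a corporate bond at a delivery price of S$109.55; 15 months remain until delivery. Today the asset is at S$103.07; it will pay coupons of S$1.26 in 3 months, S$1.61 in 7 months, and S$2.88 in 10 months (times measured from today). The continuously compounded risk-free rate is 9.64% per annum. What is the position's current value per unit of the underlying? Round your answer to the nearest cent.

S$0.55

PV(remaining coupons) I = 1.26·e^(−0.0964·3/12) + 1.61·e^(−0.0964·7/12) + 2.88·e^(−0.0964·10/12) = 5.4096
Current forward F = (S − I)·e^(rT) = (103.07 − 5.4096)·e^(0.0964·15/12) = 97.6604 × 1.128061 = 110.1669
Value (long) = (F − K)·e^(−rT) = (110.1669 − 109.55) × 0.886477 = 0.5469
Value = S$0.55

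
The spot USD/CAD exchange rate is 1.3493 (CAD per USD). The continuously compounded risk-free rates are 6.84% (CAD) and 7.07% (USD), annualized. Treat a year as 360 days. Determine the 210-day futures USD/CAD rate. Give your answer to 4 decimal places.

F = S·e^((r_CAD − r_USD)T) = 1.3493 · e^((0.0684 − 0.0707) × 210/360)
= 1.3493 · e^-0.001342 = 1.3493 × 0.998659
F = 1.3475 CAD per USD

1.3475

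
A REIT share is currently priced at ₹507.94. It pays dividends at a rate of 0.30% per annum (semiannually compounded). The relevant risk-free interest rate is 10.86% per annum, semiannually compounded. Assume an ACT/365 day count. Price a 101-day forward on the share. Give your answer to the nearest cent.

₹522.59

F = S · (1+r/2)^(2T) / (1+q/2)^(2T)
= 507.94 × 1.029696 / 1.000830 = 507.94 × 1.028842
F = ₹522.59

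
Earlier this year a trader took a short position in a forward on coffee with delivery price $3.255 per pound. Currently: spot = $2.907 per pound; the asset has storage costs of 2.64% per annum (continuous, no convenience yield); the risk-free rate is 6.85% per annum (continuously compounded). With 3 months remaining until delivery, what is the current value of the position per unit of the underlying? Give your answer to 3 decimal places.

Current fair forward for the remaining 3 months: F = S·e^((r + u)·T), (r + u) = 0.0685 + 0.0264 = 0.0949
F = 2.907 · e^(0.0949 × 3/12) = 2.907 × 1.024009 = 2.9768
Value of long forward = (F − K)·e^(−rT) = (2.9768 − 3.255) · e^(−0.0685·3/12)
= -0.2782 × 0.983021 = -0.273
Short position value = −(long value) = $0.273

$0.273 per pound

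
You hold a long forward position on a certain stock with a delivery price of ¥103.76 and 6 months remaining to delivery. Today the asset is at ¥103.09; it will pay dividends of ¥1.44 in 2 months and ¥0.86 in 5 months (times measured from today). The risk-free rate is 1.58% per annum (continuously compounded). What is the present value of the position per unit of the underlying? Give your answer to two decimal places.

-¥2.14

PV(remaining dividends) I = 1.44·e^(−0.0158·2/12) + 0.86·e^(−0.0158·5/12) = 2.2906
Current forward F = (S − I)·e^(rT) = (103.09 − 2.2906)·e^(0.0158·6/12) = 100.7994 × 1.007931 = 101.5988
Value (long) = (F − K)·e^(−rT) = (101.5988 − 103.76) × 0.992131 = -2.1442
Value = -¥2.14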